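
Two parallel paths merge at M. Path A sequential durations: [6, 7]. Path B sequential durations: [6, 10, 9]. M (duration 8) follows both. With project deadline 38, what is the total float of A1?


Forward pass: ES(A1) = sum of predecessors on chain A = 0
EF = ES + duration = 0 + 6 = 6
Backward pass: LF(M) = deadline = 38; LS(M) = 38 - 8 = 30
LF(A1) = LS(M) - sum(successors on chain A) = 30 - 7 = 23
LS = LF - duration = 23 - 6 = 17
Total float = LS - ES = 17 - 0 = 17

17


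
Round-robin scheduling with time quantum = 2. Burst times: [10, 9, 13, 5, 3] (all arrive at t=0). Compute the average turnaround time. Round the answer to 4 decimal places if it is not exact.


Time quantum = 2
Execution trace:
  J1 runs 2 units, time = 2
  J2 runs 2 units, time = 4
  J3 runs 2 units, time = 6
  J4 runs 2 units, time = 8
  J5 runs 2 units, time = 10
  J1 runs 2 units, time = 12
  J2 runs 2 units, time = 14
  J3 runs 2 units, time = 16
  J4 runs 2 units, time = 18
  J5 runs 1 units, time = 19
  J1 runs 2 units, time = 21
  J2 runs 2 units, time = 23
  J3 runs 2 units, time = 25
  J4 runs 1 units, time = 26
  J1 runs 2 units, time = 28
  J2 runs 2 units, time = 30
  J3 runs 2 units, time = 32
  J1 runs 2 units, time = 34
  J2 runs 1 units, time = 35
  J3 runs 2 units, time = 37
  J3 runs 2 units, time = 39
  J3 runs 1 units, time = 40
Finish times: [34, 35, 40, 26, 19]
Average turnaround = 154/5 = 30.8

30.8


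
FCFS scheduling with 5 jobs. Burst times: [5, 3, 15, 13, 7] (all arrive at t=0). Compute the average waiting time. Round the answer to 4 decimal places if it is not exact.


FCFS order (as given): [5, 3, 15, 13, 7]
Waiting times:
  Job 1: wait = 0
  Job 2: wait = 5
  Job 3: wait = 8
  Job 4: wait = 23
  Job 5: wait = 36
Sum of waiting times = 72
Average waiting time = 72/5 = 14.4

14.4


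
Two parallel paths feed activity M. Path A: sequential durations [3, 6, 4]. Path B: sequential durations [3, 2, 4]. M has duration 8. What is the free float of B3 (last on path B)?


ES(B3) = sum of predecessors on chain B = 5
EF(B3) = ES + duration = 5 + 4 = 9
Successor of B3 is M. ES(M) = max(sum(A), sum(B)) = max(13, 9) = 13
Free float = ES(successor) - EF(current) = 13 - 9 = 4

4


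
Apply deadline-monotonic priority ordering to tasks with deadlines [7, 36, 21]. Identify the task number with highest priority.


Sort tasks by relative deadline (ascending):
  Task 1: deadline = 7
  Task 3: deadline = 21
  Task 2: deadline = 36
Priority order (highest first): [1, 3, 2]
Highest priority task = 1

1


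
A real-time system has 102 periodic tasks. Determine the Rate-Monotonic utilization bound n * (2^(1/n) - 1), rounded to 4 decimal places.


Compute 2^(1/102) = 1.0068187028
Subtract 1: 1.0068187028 - 1 = 0.0068187028
Multiply by n: 102 * 0.0068187028 = 0.6955076856
Round to 4 dp: 0.6955

0.6955


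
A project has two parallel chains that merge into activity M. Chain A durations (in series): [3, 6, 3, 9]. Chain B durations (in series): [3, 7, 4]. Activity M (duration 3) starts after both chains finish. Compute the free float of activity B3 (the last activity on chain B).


ES(B3) = sum of predecessors on chain B = 10
EF(B3) = ES + duration = 10 + 4 = 14
Successor of B3 is M. ES(M) = max(sum(A), sum(B)) = max(21, 14) = 21
Free float = ES(successor) - EF(current) = 21 - 14 = 7

7


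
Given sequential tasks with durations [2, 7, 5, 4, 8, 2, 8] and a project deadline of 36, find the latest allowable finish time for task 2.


LF(activity 2) = deadline - sum of successor durations
Successors: activities 3 through 7 with durations [5, 4, 8, 2, 8]
Sum of successor durations = 27
LF = 36 - 27 = 9

9


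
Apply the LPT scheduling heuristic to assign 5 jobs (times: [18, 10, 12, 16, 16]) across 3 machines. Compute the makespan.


Sort jobs in decreasing order (LPT): [18, 16, 16, 12, 10]
Assign each job to the least loaded machine:
  Machine 1: jobs [18], load = 18
  Machine 2: jobs [16, 12], load = 28
  Machine 3: jobs [16, 10], load = 26
Makespan = max load = 28

28


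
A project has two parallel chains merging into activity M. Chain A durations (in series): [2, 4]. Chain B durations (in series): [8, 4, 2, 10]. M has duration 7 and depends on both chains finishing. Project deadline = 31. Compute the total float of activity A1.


Forward pass: ES(A1) = sum of predecessors on chain A = 0
EF = ES + duration = 0 + 2 = 2
Backward pass: LF(M) = deadline = 31; LS(M) = 31 - 7 = 24
LF(A1) = LS(M) - sum(successors on chain A) = 24 - 4 = 20
LS = LF - duration = 20 - 2 = 18
Total float = LS - ES = 18 - 0 = 18

18


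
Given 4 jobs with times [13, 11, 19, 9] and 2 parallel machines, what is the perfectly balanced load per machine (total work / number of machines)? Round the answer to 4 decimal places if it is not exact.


Total processing time = 13 + 11 + 19 + 9 = 52
Number of machines = 2
Ideal balanced load = 52 / 2 = 26.0

26.0


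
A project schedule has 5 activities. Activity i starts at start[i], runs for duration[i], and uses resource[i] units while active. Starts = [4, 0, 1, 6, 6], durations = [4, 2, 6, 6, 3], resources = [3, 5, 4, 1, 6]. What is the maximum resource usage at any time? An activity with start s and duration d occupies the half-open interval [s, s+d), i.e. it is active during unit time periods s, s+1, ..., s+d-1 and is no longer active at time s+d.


Each activity i is active on [start_i, start_i + duration_i).
Compute total resource usage per time slot:
  t=0: active resources = [5], total = 5
  t=1: active resources = [5, 4], total = 9
  t=2: active resources = [4], total = 4
  t=3: active resources = [4], total = 4
  t=4: active resources = [3, 4], total = 7
  t=5: active resources = [3, 4], total = 7
  t=6: active resources = [3, 4, 1, 6], total = 14
  t=7: active resources = [3, 1, 6], total = 10
  t=8: active resources = [1, 6], total = 7
  t=9: active resources = [1], total = 1
  t=10: active resources = [1], total = 1
  t=11: active resources = [1], total = 1
Peak resource demand = 14

14


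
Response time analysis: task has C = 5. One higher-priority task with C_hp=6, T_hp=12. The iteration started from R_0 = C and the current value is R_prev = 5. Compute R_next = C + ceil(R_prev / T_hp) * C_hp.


R_next = C + ceil(R_prev / T_hp) * C_hp
ceil(5 / 12) = ceil(0.4167) = 1
Interference = 1 * 6 = 6
R_next = 5 + 6 = 11

11


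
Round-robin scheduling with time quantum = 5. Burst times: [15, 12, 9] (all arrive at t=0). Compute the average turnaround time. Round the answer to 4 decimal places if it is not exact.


Time quantum = 5
Execution trace:
  J1 runs 5 units, time = 5
  J2 runs 5 units, time = 10
  J3 runs 5 units, time = 15
  J1 runs 5 units, time = 20
  J2 runs 5 units, time = 25
  J3 runs 4 units, time = 29
  J1 runs 5 units, time = 34
  J2 runs 2 units, time = 36
Finish times: [34, 36, 29]
Average turnaround = 99/3 = 33.0

33.0


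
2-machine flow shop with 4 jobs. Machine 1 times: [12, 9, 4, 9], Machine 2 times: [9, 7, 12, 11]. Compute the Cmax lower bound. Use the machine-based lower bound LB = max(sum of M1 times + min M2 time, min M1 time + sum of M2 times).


LB1 = sum(M1 times) + min(M2 times) = 34 + 7 = 41
LB2 = min(M1 times) + sum(M2 times) = 4 + 39 = 43
Lower bound = max(LB1, LB2) = max(41, 43) = 43

43


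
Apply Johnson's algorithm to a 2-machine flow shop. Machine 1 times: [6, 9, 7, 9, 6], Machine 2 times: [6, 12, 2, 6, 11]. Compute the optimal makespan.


Apply Johnson's rule:
  Group 1 (a <= b): [(1, 6, 6), (5, 6, 11), (2, 9, 12)]
  Group 2 (a > b): [(4, 9, 6), (3, 7, 2)]
Optimal job order: [1, 5, 2, 4, 3]
Schedule:
  Job 1: M1 done at 6, M2 done at 12
  Job 5: M1 done at 12, M2 done at 23
  Job 2: M1 done at 21, M2 done at 35
  Job 4: M1 done at 30, M2 done at 41
  Job 3: M1 done at 37, M2 done at 43
Makespan = 43

43


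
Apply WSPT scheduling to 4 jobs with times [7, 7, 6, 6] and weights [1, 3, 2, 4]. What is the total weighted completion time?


Compute p/w ratios and sort ascending (WSPT): [(6, 4), (7, 3), (6, 2), (7, 1)]
Compute weighted completion times:
  Job (p=6,w=4): C=6, w*C=4*6=24
  Job (p=7,w=3): C=13, w*C=3*13=39
  Job (p=6,w=2): C=19, w*C=2*19=38
  Job (p=7,w=1): C=26, w*C=1*26=26
Total weighted completion time = 127

127


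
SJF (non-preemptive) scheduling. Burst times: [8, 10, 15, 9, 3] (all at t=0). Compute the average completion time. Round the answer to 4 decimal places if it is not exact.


SJF order (ascending): [3, 8, 9, 10, 15]
Completion times:
  Job 1: burst=3, C=3
  Job 2: burst=8, C=11
  Job 3: burst=9, C=20
  Job 4: burst=10, C=30
  Job 5: burst=15, C=45
Average completion = 109/5 = 21.8

21.8


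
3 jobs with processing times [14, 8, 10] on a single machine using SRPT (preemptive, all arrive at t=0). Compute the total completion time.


Since all jobs arrive at t=0, SRPT equals SPT ordering.
SPT order: [8, 10, 14]
Completion times:
  Job 1: p=8, C=8
  Job 2: p=10, C=18
  Job 3: p=14, C=32
Total completion time = 8 + 18 + 32 = 58

58


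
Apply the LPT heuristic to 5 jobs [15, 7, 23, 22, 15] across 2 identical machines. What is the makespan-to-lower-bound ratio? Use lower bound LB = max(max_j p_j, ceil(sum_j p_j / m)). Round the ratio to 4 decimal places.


LPT order: [23, 22, 15, 15, 7]
Machine loads after assignment: [38, 44]
LPT makespan = 44
Lower bound = max(max_job, ceil(total/2)) = max(23, 41) = 41
Ratio = 44 / 41 = 1.0732

1.0732


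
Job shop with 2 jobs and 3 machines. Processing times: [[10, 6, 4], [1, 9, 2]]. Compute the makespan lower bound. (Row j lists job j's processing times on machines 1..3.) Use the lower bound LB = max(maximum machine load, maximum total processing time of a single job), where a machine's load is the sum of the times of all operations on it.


Machine loads:
  Machine 1: 10 + 1 = 11
  Machine 2: 6 + 9 = 15
  Machine 3: 4 + 2 = 6
Max machine load = 15
Job totals:
  Job 1: 20
  Job 2: 12
Max job total = 20
Lower bound = max(15, 20) = 20

20


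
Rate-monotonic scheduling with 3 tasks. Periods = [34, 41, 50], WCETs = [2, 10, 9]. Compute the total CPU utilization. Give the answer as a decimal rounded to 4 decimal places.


Compute individual utilizations (exact fractions):
  Task 1: C/T = 2/34 = 1/17 (approx. 0.0588)
  Task 2: C/T = 10/41 (approx. 0.2439)
  Task 3: C/T = 9/50 (approx. 0.18)
Total utilization U = 1/17 + 10/41 + 9/50 = 16823/34850
Rounded to 4 decimal places: U = 0.4827
RM (Liu & Layland) bound for 3 tasks = 0.779763; compare with U = 16823/34850 (approx. 0.482726)
U <= bound, so schedulable by RM sufficient condition.

0.4827


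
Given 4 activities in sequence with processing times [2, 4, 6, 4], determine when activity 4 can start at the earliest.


Activity 4 starts after activities 1 through 3 complete.
Predecessor durations: [2, 4, 6]
ES = 2 + 4 + 6 = 12

12


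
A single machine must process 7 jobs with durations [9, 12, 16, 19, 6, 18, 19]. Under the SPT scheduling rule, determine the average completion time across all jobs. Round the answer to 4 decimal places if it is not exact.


Sort jobs by processing time (SPT order): [6, 9, 12, 16, 18, 19, 19]
Compute completion times sequentially:
  Job 1: processing = 6, completes at 6
  Job 2: processing = 9, completes at 15
  Job 3: processing = 12, completes at 27
  Job 4: processing = 16, completes at 43
  Job 5: processing = 18, completes at 61
  Job 6: processing = 19, completes at 80
  Job 7: processing = 19, completes at 99
Sum of completion times = 331
Average completion time = 331/7 = 47.2857

47.2857


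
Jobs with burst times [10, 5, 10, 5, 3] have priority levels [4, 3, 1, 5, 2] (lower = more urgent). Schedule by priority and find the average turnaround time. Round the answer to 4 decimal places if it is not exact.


Sort by priority (ascending = highest first):
Order: [(1, 10), (2, 3), (3, 5), (4, 10), (5, 5)]
Completion times:
  Priority 1, burst=10, C=10
  Priority 2, burst=3, C=13
  Priority 3, burst=5, C=18
  Priority 4, burst=10, C=28
  Priority 5, burst=5, C=33
Average turnaround = 102/5 = 20.4

20.4


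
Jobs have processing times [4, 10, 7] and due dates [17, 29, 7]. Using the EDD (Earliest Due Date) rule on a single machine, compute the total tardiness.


Sort by due date (EDD order): [(7, 7), (4, 17), (10, 29)]
Compute completion times and tardiness:
  Job 1: p=7, d=7, C=7, tardiness=max(0,7-7)=0
  Job 2: p=4, d=17, C=11, tardiness=max(0,11-17)=0
  Job 3: p=10, d=29, C=21, tardiness=max(0,21-29)=0
Total tardiness = 0

0


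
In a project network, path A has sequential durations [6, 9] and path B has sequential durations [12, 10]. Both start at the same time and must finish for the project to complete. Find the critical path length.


Path A total = 6 + 9 = 15
Path B total = 12 + 10 = 22
Critical path = longest path = max(15, 22) = 22

22


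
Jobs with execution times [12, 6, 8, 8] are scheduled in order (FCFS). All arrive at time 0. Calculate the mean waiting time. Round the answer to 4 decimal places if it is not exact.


FCFS order (as given): [12, 6, 8, 8]
Waiting times:
  Job 1: wait = 0
  Job 2: wait = 12
  Job 3: wait = 18
  Job 4: wait = 26
Sum of waiting times = 56
Average waiting time = 56/4 = 14.0

14.0


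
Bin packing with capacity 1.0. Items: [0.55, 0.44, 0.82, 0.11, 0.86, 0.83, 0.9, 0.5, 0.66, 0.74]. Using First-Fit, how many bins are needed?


Place items sequentially using First-Fit:
  Item 0.55 -> new Bin 1
  Item 0.44 -> Bin 1 (now 0.99)
  Item 0.82 -> new Bin 2
  Item 0.11 -> Bin 2 (now 0.93)
  Item 0.86 -> new Bin 3
  Item 0.83 -> new Bin 4
  Item 0.9 -> new Bin 5
  Item 0.5 -> new Bin 6
  Item 0.66 -> new Bin 7
  Item 0.74 -> new Bin 8
Total bins used = 8

8


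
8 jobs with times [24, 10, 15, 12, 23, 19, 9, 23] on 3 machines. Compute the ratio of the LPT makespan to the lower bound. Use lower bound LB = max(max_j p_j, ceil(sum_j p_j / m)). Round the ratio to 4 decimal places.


LPT order: [24, 23, 23, 19, 15, 12, 10, 9]
Machine loads after assignment: [46, 42, 47]
LPT makespan = 47
Lower bound = max(max_job, ceil(total/3)) = max(24, 45) = 45
Ratio = 47 / 45 = 1.0444

1.0444


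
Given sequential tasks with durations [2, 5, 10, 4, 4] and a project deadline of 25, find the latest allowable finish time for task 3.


LF(activity 3) = deadline - sum of successor durations
Successors: activities 4 through 5 with durations [4, 4]
Sum of successor durations = 8
LF = 25 - 8 = 17

17


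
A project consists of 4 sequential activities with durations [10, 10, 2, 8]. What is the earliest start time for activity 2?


Activity 2 starts after activities 1 through 1 complete.
Predecessor durations: [10]
ES = 10 = 10

10


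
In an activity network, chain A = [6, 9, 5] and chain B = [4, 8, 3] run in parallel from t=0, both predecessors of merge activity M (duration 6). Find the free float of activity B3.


ES(B3) = sum of predecessors on chain B = 12
EF(B3) = ES + duration = 12 + 3 = 15
Successor of B3 is M. ES(M) = max(sum(A), sum(B)) = max(20, 15) = 20
Free float = ES(successor) - EF(current) = 20 - 15 = 5

5


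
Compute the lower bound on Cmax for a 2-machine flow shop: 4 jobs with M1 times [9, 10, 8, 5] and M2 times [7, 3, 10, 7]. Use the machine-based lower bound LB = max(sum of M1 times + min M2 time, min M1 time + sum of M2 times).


LB1 = sum(M1 times) + min(M2 times) = 32 + 3 = 35
LB2 = min(M1 times) + sum(M2 times) = 5 + 27 = 32
Lower bound = max(LB1, LB2) = max(35, 32) = 35

35


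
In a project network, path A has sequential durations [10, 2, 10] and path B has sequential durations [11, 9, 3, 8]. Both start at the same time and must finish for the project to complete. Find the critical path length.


Path A total = 10 + 2 + 10 = 22
Path B total = 11 + 9 + 3 + 8 = 31
Critical path = longest path = max(22, 31) = 31

31


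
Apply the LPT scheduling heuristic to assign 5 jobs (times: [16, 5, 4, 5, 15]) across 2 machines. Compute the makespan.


Sort jobs in decreasing order (LPT): [16, 15, 5, 5, 4]
Assign each job to the least loaded machine:
  Machine 1: jobs [16, 5], load = 21
  Machine 2: jobs [15, 5, 4], load = 24
Makespan = max load = 24

24


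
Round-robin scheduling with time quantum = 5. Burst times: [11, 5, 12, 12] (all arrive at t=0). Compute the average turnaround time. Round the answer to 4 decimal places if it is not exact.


Time quantum = 5
Execution trace:
  J1 runs 5 units, time = 5
  J2 runs 5 units, time = 10
  J3 runs 5 units, time = 15
  J4 runs 5 units, time = 20
  J1 runs 5 units, time = 25
  J3 runs 5 units, time = 30
  J4 runs 5 units, time = 35
  J1 runs 1 units, time = 36
  J3 runs 2 units, time = 38
  J4 runs 2 units, time = 40
Finish times: [36, 10, 38, 40]
Average turnaround = 124/4 = 31.0

31.0


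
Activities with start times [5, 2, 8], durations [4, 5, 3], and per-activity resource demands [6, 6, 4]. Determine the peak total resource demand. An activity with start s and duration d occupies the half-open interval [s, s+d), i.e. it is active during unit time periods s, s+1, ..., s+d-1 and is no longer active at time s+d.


Each activity i is active on [start_i, start_i + duration_i).
Compute total resource usage per time slot:
  t=0: active resources = [], total = 0
  t=1: active resources = [], total = 0
  t=2: active resources = [6], total = 6
  t=3: active resources = [6], total = 6
  t=4: active resources = [6], total = 6
  t=5: active resources = [6, 6], total = 12
  t=6: active resources = [6, 6], total = 12
  t=7: active resources = [6], total = 6
  t=8: active resources = [6, 4], total = 10
  t=9: active resources = [4], total = 4
  t=10: active resources = [4], total = 4
Peak resource demand = 12

12


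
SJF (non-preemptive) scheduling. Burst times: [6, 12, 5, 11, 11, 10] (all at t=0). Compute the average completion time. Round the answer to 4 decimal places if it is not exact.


SJF order (ascending): [5, 6, 10, 11, 11, 12]
Completion times:
  Job 1: burst=5, C=5
  Job 2: burst=6, C=11
  Job 3: burst=10, C=21
  Job 4: burst=11, C=32
  Job 5: burst=11, C=43
  Job 6: burst=12, C=55
Average completion = 167/6 = 27.8333

27.8333


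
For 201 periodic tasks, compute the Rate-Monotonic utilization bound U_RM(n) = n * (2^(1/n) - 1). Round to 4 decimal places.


Compute 2^(1/201) = 1.0034544463
Subtract 1: 1.0034544463 - 1 = 0.0034544463
Multiply by n: 201 * 0.0034544463 = 0.6943437063
Round to 4 dp: 0.6943

0.6943


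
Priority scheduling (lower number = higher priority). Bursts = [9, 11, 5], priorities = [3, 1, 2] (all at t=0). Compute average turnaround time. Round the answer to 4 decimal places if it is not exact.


Sort by priority (ascending = highest first):
Order: [(1, 11), (2, 5), (3, 9)]
Completion times:
  Priority 1, burst=11, C=11
  Priority 2, burst=5, C=16
  Priority 3, burst=9, C=25
Average turnaround = 52/3 = 17.3333

17.3333


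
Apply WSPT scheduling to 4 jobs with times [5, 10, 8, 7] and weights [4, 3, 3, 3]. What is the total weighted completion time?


Compute p/w ratios and sort ascending (WSPT): [(5, 4), (7, 3), (8, 3), (10, 3)]
Compute weighted completion times:
  Job (p=5,w=4): C=5, w*C=4*5=20
  Job (p=7,w=3): C=12, w*C=3*12=36
  Job (p=8,w=3): C=20, w*C=3*20=60
  Job (p=10,w=3): C=30, w*C=3*30=90
Total weighted completion time = 206

206


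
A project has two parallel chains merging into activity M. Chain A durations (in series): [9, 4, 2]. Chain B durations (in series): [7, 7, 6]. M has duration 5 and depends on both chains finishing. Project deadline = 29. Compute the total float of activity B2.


Forward pass: ES(B2) = sum of predecessors on chain B = 7
EF = ES + duration = 7 + 7 = 14
Backward pass: LF(M) = deadline = 29; LS(M) = 29 - 5 = 24
LF(B2) = LS(M) - sum(successors on chain B) = 24 - 6 = 18
LS = LF - duration = 18 - 7 = 11
Total float = LS - ES = 11 - 7 = 4

4


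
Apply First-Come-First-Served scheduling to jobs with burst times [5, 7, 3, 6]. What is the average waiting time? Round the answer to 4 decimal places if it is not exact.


FCFS order (as given): [5, 7, 3, 6]
Waiting times:
  Job 1: wait = 0
  Job 2: wait = 5
  Job 3: wait = 12
  Job 4: wait = 15
Sum of waiting times = 32
Average waiting time = 32/4 = 8.0

8.0


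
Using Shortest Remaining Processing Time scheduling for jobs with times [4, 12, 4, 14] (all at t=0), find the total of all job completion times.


Since all jobs arrive at t=0, SRPT equals SPT ordering.
SPT order: [4, 4, 12, 14]
Completion times:
  Job 1: p=4, C=4
  Job 2: p=4, C=8
  Job 3: p=12, C=20
  Job 4: p=14, C=34
Total completion time = 4 + 8 + 20 + 34 = 66

66


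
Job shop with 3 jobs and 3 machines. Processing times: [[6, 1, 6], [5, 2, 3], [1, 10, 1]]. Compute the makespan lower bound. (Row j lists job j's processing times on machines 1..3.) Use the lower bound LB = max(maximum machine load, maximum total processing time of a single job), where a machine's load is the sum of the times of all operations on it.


Machine loads:
  Machine 1: 6 + 5 + 1 = 12
  Machine 2: 1 + 2 + 10 = 13
  Machine 3: 6 + 3 + 1 = 10
Max machine load = 13
Job totals:
  Job 1: 13
  Job 2: 10
  Job 3: 12
Max job total = 13
Lower bound = max(13, 13) = 13

13


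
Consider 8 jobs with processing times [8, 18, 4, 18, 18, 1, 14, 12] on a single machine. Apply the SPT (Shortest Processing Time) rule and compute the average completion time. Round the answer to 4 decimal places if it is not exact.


Sort jobs by processing time (SPT order): [1, 4, 8, 12, 14, 18, 18, 18]
Compute completion times sequentially:
  Job 1: processing = 1, completes at 1
  Job 2: processing = 4, completes at 5
  Job 3: processing = 8, completes at 13
  Job 4: processing = 12, completes at 25
  Job 5: processing = 14, completes at 39
  Job 6: processing = 18, completes at 57
  Job 7: processing = 18, completes at 75
  Job 8: processing = 18, completes at 93
Sum of completion times = 308
Average completion time = 308/8 = 38.5

38.5


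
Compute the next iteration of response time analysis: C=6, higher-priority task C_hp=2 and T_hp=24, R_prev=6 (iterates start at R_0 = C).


R_next = C + ceil(R_prev / T_hp) * C_hp
ceil(6 / 24) = ceil(0.25) = 1
Interference = 1 * 2 = 2
R_next = 6 + 2 = 8

8


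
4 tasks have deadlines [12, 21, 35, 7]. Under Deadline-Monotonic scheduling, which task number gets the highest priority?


Sort tasks by relative deadline (ascending):
  Task 4: deadline = 7
  Task 1: deadline = 12
  Task 2: deadline = 21
  Task 3: deadline = 35
Priority order (highest first): [4, 1, 2, 3]
Highest priority task = 4

4


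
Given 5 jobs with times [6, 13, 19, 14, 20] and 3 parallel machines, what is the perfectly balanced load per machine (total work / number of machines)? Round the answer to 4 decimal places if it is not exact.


Total processing time = 6 + 13 + 19 + 14 + 20 = 72
Number of machines = 3
Ideal balanced load = 72 / 3 = 24.0

24.0


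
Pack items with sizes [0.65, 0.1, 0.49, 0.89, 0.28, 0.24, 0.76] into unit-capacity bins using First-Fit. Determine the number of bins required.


Place items sequentially using First-Fit:
  Item 0.65 -> new Bin 1
  Item 0.1 -> Bin 1 (now 0.75)
  Item 0.49 -> new Bin 2
  Item 0.89 -> new Bin 3
  Item 0.28 -> Bin 2 (now 0.77)
  Item 0.24 -> Bin 1 (now 0.99)
  Item 0.76 -> new Bin 4
Total bins used = 4

4


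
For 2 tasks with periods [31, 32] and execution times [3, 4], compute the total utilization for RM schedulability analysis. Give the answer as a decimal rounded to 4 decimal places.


Compute individual utilizations (exact fractions):
  Task 1: C/T = 3/31 (approx. 0.0968)
  Task 2: C/T = 4/32 = 1/8 (approx. 0.125)
Total utilization U = 3/31 + 1/8 = 55/248
Rounded to 4 decimal places: U = 0.2218
RM (Liu & Layland) bound for 2 tasks = 0.828427; compare with U = 55/248 (approx. 0.221774)
U <= bound, so schedulable by RM sufficient condition.

0.2218


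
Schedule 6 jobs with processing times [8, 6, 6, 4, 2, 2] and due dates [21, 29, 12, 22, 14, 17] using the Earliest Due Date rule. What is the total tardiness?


Sort by due date (EDD order): [(6, 12), (2, 14), (2, 17), (8, 21), (4, 22), (6, 29)]
Compute completion times and tardiness:
  Job 1: p=6, d=12, C=6, tardiness=max(0,6-12)=0
  Job 2: p=2, d=14, C=8, tardiness=max(0,8-14)=0
  Job 3: p=2, d=17, C=10, tardiness=max(0,10-17)=0
  Job 4: p=8, d=21, C=18, tardiness=max(0,18-21)=0
  Job 5: p=4, d=22, C=22, tardiness=max(0,22-22)=0
  Job 6: p=6, d=29, C=28, tardiness=max(0,28-29)=0
Total tardiness = 0

0


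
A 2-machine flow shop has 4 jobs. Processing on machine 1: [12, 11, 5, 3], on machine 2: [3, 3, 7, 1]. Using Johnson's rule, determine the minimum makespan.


Apply Johnson's rule:
  Group 1 (a <= b): [(3, 5, 7)]
  Group 2 (a > b): [(1, 12, 3), (2, 11, 3), (4, 3, 1)]
Optimal job order: [3, 1, 2, 4]
Schedule:
  Job 3: M1 done at 5, M2 done at 12
  Job 1: M1 done at 17, M2 done at 20
  Job 2: M1 done at 28, M2 done at 31
  Job 4: M1 done at 31, M2 done at 32
Makespan = 32

32


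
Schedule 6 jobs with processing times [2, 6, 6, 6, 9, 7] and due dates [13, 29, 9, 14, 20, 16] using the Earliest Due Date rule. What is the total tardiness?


Sort by due date (EDD order): [(6, 9), (2, 13), (6, 14), (7, 16), (9, 20), (6, 29)]
Compute completion times and tardiness:
  Job 1: p=6, d=9, C=6, tardiness=max(0,6-9)=0
  Job 2: p=2, d=13, C=8, tardiness=max(0,8-13)=0
  Job 3: p=6, d=14, C=14, tardiness=max(0,14-14)=0
  Job 4: p=7, d=16, C=21, tardiness=max(0,21-16)=5
  Job 5: p=9, d=20, C=30, tardiness=max(0,30-20)=10
  Job 6: p=6, d=29, C=36, tardiness=max(0,36-29)=7
Total tardiness = 22

22


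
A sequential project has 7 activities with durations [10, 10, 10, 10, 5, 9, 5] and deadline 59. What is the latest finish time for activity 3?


LF(activity 3) = deadline - sum of successor durations
Successors: activities 4 through 7 with durations [10, 5, 9, 5]
Sum of successor durations = 29
LF = 59 - 29 = 30

30


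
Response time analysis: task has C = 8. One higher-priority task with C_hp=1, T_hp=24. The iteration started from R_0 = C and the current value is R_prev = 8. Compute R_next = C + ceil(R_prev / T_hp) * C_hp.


R_next = C + ceil(R_prev / T_hp) * C_hp
ceil(8 / 24) = ceil(0.3333) = 1
Interference = 1 * 1 = 1
R_next = 8 + 1 = 9

9


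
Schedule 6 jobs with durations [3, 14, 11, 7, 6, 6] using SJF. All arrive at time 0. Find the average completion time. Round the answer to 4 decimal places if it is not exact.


SJF order (ascending): [3, 6, 6, 7, 11, 14]
Completion times:
  Job 1: burst=3, C=3
  Job 2: burst=6, C=9
  Job 3: burst=6, C=15
  Job 4: burst=7, C=22
  Job 5: burst=11, C=33
  Job 6: burst=14, C=47
Average completion = 129/6 = 21.5

21.5


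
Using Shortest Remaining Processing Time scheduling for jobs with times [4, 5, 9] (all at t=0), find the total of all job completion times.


Since all jobs arrive at t=0, SRPT equals SPT ordering.
SPT order: [4, 5, 9]
Completion times:
  Job 1: p=4, C=4
  Job 2: p=5, C=9
  Job 3: p=9, C=18
Total completion time = 4 + 9 + 18 = 31

31


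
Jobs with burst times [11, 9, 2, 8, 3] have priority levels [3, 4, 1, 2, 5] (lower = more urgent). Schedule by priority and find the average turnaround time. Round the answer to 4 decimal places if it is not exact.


Sort by priority (ascending = highest first):
Order: [(1, 2), (2, 8), (3, 11), (4, 9), (5, 3)]
Completion times:
  Priority 1, burst=2, C=2
  Priority 2, burst=8, C=10
  Priority 3, burst=11, C=21
  Priority 4, burst=9, C=30
  Priority 5, burst=3, C=33
Average turnaround = 96/5 = 19.2

19.2


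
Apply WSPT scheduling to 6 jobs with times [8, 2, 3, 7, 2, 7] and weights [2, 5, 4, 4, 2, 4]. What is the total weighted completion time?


Compute p/w ratios and sort ascending (WSPT): [(2, 5), (3, 4), (2, 2), (7, 4), (7, 4), (8, 2)]
Compute weighted completion times:
  Job (p=2,w=5): C=2, w*C=5*2=10
  Job (p=3,w=4): C=5, w*C=4*5=20
  Job (p=2,w=2): C=7, w*C=2*7=14
  Job (p=7,w=4): C=14, w*C=4*14=56
  Job (p=7,w=4): C=21, w*C=4*21=84
  Job (p=8,w=2): C=29, w*C=2*29=58
Total weighted completion time = 242

242


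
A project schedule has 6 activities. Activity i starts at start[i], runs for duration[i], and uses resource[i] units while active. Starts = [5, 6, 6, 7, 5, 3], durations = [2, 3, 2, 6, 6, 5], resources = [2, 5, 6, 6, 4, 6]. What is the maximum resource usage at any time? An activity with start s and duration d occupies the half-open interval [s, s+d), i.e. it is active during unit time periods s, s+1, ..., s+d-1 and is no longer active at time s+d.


Each activity i is active on [start_i, start_i + duration_i).
Compute total resource usage per time slot:
  t=0: active resources = [], total = 0
  t=1: active resources = [], total = 0
  t=2: active resources = [], total = 0
  t=3: active resources = [6], total = 6
  t=4: active resources = [6], total = 6
  t=5: active resources = [2, 4, 6], total = 12
  t=6: active resources = [2, 5, 6, 4, 6], total = 23
  t=7: active resources = [5, 6, 6, 4, 6], total = 27
  t=8: active resources = [5, 6, 4], total = 15
  t=9: active resources = [6, 4], total = 10
  t=10: active resources = [6, 4], total = 10
  t=11: active resources = [6], total = 6
  t=12: active resources = [6], total = 6
Peak resource demand = 27

27


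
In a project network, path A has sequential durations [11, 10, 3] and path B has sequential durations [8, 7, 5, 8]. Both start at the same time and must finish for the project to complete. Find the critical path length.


Path A total = 11 + 10 + 3 = 24
Path B total = 8 + 7 + 5 + 8 = 28
Critical path = longest path = max(24, 28) = 28

28


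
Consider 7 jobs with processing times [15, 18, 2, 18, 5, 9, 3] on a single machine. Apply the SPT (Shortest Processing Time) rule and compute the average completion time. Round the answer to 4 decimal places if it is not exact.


Sort jobs by processing time (SPT order): [2, 3, 5, 9, 15, 18, 18]
Compute completion times sequentially:
  Job 1: processing = 2, completes at 2
  Job 2: processing = 3, completes at 5
  Job 3: processing = 5, completes at 10
  Job 4: processing = 9, completes at 19
  Job 5: processing = 15, completes at 34
  Job 6: processing = 18, completes at 52
  Job 7: processing = 18, completes at 70
Sum of completion times = 192
Average completion time = 192/7 = 27.4286

27.4286


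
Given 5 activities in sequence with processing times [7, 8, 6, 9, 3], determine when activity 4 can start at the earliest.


Activity 4 starts after activities 1 through 3 complete.
Predecessor durations: [7, 8, 6]
ES = 7 + 8 + 6 = 21

21


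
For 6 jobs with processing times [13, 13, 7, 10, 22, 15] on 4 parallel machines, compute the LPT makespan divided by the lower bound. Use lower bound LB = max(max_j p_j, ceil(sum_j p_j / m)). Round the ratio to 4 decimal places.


LPT order: [22, 15, 13, 13, 10, 7]
Machine loads after assignment: [22, 15, 23, 20]
LPT makespan = 23
Lower bound = max(max_job, ceil(total/4)) = max(22, 20) = 22
Ratio = 23 / 22 = 1.0455

1.0455


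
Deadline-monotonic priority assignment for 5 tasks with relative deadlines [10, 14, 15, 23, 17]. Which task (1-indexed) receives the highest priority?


Sort tasks by relative deadline (ascending):
  Task 1: deadline = 10
  Task 2: deadline = 14
  Task 3: deadline = 15
  Task 5: deadline = 17
  Task 4: deadline = 23
Priority order (highest first): [1, 2, 3, 5, 4]
Highest priority task = 1

1


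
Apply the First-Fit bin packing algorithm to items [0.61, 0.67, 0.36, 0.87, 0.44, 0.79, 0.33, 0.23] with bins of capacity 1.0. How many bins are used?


Place items sequentially using First-Fit:
  Item 0.61 -> new Bin 1
  Item 0.67 -> new Bin 2
  Item 0.36 -> Bin 1 (now 0.97)
  Item 0.87 -> new Bin 3
  Item 0.44 -> new Bin 4
  Item 0.79 -> new Bin 5
  Item 0.33 -> Bin 2 (now 1.0)
  Item 0.23 -> Bin 4 (now 0.67)
Total bins used = 5

5


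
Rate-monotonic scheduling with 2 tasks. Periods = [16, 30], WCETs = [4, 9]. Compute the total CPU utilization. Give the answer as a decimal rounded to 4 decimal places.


Compute individual utilizations (exact fractions):
  Task 1: C/T = 4/16 = 1/4 (approx. 0.25)
  Task 2: C/T = 9/30 = 3/10 (approx. 0.3)
Total utilization U = 1/4 + 3/10 = 11/20
Rounded to 4 decimal places: U = 0.5500
RM (Liu & Layland) bound for 2 tasks = 0.828427; compare with U = 11/20 (approx. 0.550000)
U <= bound, so schedulable by RM sufficient condition.

0.5500


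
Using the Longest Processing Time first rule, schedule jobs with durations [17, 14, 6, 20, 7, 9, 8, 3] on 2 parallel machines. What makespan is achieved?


Sort jobs in decreasing order (LPT): [20, 17, 14, 9, 8, 7, 6, 3]
Assign each job to the least loaded machine:
  Machine 1: jobs [20, 9, 8, 6], load = 43
  Machine 2: jobs [17, 14, 7, 3], load = 41
Makespan = max load = 43

43


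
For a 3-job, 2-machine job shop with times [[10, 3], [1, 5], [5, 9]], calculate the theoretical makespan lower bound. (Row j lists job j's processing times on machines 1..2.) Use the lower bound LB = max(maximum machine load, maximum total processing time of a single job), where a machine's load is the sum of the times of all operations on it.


Machine loads:
  Machine 1: 10 + 1 + 5 = 16
  Machine 2: 3 + 5 + 9 = 17
Max machine load = 17
Job totals:
  Job 1: 13
  Job 2: 6
  Job 3: 14
Max job total = 14
Lower bound = max(17, 14) = 17

17


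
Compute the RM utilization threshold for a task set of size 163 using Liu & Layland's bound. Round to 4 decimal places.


Compute 2^(1/163) = 1.0042614911
Subtract 1: 1.0042614911 - 1 = 0.0042614911
Multiply by n: 163 * 0.0042614911 = 0.6946230493
Round to 4 dp: 0.6946

0.6946


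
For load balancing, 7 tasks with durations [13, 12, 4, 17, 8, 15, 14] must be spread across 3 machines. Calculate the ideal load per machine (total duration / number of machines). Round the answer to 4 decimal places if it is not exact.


Total processing time = 13 + 12 + 4 + 17 + 8 + 15 + 14 = 83
Number of machines = 3
Ideal balanced load = 83 / 3 = 27.6667

27.6667


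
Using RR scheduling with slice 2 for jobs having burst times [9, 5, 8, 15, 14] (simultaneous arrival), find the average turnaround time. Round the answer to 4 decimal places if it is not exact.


Time quantum = 2
Execution trace:
  J1 runs 2 units, time = 2
  J2 runs 2 units, time = 4
  J3 runs 2 units, time = 6
  J4 runs 2 units, time = 8
  J5 runs 2 units, time = 10
  J1 runs 2 units, time = 12
  J2 runs 2 units, time = 14
  J3 runs 2 units, time = 16
  J4 runs 2 units, time = 18
  J5 runs 2 units, time = 20
  J1 runs 2 units, time = 22
  J2 runs 1 units, time = 23
  J3 runs 2 units, time = 25
  J4 runs 2 units, time = 27
  J5 runs 2 units, time = 29
  J1 runs 2 units, time = 31
  J3 runs 2 units, time = 33
  J4 runs 2 units, time = 35
  J5 runs 2 units, time = 37
  J1 runs 1 units, time = 38
  J4 runs 2 units, time = 40
  J5 runs 2 units, time = 42
  J4 runs 2 units, time = 44
  J5 runs 2 units, time = 46
  J4 runs 2 units, time = 48
  J5 runs 2 units, time = 50
  J4 runs 1 units, time = 51
Finish times: [38, 23, 33, 51, 50]
Average turnaround = 195/5 = 39.0

39.0


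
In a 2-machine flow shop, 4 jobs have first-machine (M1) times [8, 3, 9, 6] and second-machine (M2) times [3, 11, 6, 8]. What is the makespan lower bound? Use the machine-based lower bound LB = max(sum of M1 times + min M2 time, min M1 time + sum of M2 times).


LB1 = sum(M1 times) + min(M2 times) = 26 + 3 = 29
LB2 = min(M1 times) + sum(M2 times) = 3 + 28 = 31
Lower bound = max(LB1, LB2) = max(29, 31) = 31

31


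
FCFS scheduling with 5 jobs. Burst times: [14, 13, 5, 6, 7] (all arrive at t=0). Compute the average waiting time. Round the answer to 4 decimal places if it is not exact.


FCFS order (as given): [14, 13, 5, 6, 7]
Waiting times:
  Job 1: wait = 0
  Job 2: wait = 14
  Job 3: wait = 27
  Job 4: wait = 32
  Job 5: wait = 38
Sum of waiting times = 111
Average waiting time = 111/5 = 22.2

22.2


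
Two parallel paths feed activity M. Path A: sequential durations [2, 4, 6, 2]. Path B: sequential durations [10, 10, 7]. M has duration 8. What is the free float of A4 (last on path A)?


ES(A4) = sum of predecessors on chain A = 12
EF(A4) = ES + duration = 12 + 2 = 14
Successor of A4 is M. ES(M) = max(sum(A), sum(B)) = max(14, 27) = 27
Free float = ES(successor) - EF(current) = 27 - 14 = 13

13


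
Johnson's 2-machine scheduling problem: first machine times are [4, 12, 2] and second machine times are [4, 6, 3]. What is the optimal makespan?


Apply Johnson's rule:
  Group 1 (a <= b): [(3, 2, 3), (1, 4, 4)]
  Group 2 (a > b): [(2, 12, 6)]
Optimal job order: [3, 1, 2]
Schedule:
  Job 3: M1 done at 2, M2 done at 5
  Job 1: M1 done at 6, M2 done at 10
  Job 2: M1 done at 18, M2 done at 24
Makespan = 24

24


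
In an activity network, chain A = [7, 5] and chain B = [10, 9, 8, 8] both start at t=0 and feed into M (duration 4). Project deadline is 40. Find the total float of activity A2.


Forward pass: ES(A2) = sum of predecessors on chain A = 7
EF = ES + duration = 7 + 5 = 12
Backward pass: LF(M) = deadline = 40; LS(M) = 40 - 4 = 36
LF(A2) = LS(M) - sum(successors on chain A) = 36 - 0 = 36
LS = LF - duration = 36 - 5 = 31
Total float = LS - ES = 31 - 7 = 24

24


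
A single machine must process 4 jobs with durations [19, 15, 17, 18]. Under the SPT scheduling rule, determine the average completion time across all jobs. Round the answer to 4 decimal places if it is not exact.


Sort jobs by processing time (SPT order): [15, 17, 18, 19]
Compute completion times sequentially:
  Job 1: processing = 15, completes at 15
  Job 2: processing = 17, completes at 32
  Job 3: processing = 18, completes at 50
  Job 4: processing = 19, completes at 69
Sum of completion times = 166
Average completion time = 166/4 = 41.5

41.5


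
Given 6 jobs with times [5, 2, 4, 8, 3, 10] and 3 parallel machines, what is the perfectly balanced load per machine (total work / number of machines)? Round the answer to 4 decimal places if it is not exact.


Total processing time = 5 + 2 + 4 + 8 + 3 + 10 = 32
Number of machines = 3
Ideal balanced load = 32 / 3 = 10.6667

10.6667


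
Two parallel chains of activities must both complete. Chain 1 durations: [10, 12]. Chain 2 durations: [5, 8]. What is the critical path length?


Path A total = 10 + 12 = 22
Path B total = 5 + 8 = 13
Critical path = longest path = max(22, 13) = 22

22


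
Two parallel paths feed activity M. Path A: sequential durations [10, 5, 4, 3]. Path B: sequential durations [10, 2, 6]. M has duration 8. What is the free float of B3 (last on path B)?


ES(B3) = sum of predecessors on chain B = 12
EF(B3) = ES + duration = 12 + 6 = 18
Successor of B3 is M. ES(M) = max(sum(A), sum(B)) = max(22, 18) = 22
Free float = ES(successor) - EF(current) = 22 - 18 = 4

4


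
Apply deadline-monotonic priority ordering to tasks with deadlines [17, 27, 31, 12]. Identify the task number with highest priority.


Sort tasks by relative deadline (ascending):
  Task 4: deadline = 12
  Task 1: deadline = 17
  Task 2: deadline = 27
  Task 3: deadline = 31
Priority order (highest first): [4, 1, 2, 3]
Highest priority task = 4

4


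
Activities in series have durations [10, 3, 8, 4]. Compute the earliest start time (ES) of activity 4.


Activity 4 starts after activities 1 through 3 complete.
Predecessor durations: [10, 3, 8]
ES = 10 + 3 + 8 = 21

21


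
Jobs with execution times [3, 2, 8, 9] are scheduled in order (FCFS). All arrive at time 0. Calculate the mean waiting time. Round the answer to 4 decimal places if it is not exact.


FCFS order (as given): [3, 2, 8, 9]
Waiting times:
  Job 1: wait = 0
  Job 2: wait = 3
  Job 3: wait = 5
  Job 4: wait = 13
Sum of waiting times = 21
Average waiting time = 21/4 = 5.25

5.25


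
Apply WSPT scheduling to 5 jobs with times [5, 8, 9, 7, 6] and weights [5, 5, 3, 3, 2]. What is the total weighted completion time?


Compute p/w ratios and sort ascending (WSPT): [(5, 5), (8, 5), (7, 3), (9, 3), (6, 2)]
Compute weighted completion times:
  Job (p=5,w=5): C=5, w*C=5*5=25
  Job (p=8,w=5): C=13, w*C=5*13=65
  Job (p=7,w=3): C=20, w*C=3*20=60
  Job (p=9,w=3): C=29, w*C=3*29=87
  Job (p=6,w=2): C=35, w*C=2*35=70
Total weighted completion time = 307

307
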